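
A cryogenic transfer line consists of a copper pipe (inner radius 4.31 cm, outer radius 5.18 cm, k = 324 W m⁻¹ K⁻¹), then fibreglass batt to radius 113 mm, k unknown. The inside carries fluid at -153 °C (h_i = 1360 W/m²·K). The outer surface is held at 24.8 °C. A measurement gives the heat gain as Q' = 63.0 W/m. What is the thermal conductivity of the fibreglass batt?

k = 0.0440 W/m·K

ΣR = ΔT/Q' = |-153 − 24.8|/63.0 = 2.822 m·K/W
Known resistances:
  R'_conv,in = 1/(2πr h) = 1/(2π·0.0431·1360) = 0.002715 m·K/W
  R'_copper = ln(0.0518/0.0431)/(2πk) = 0.1839/(2π·324) = 9.032×10^-5 m·K/W
R_fibreglass batt = ΣR − ΣR_known = 2.822 − 0.002805 = 2.819 m·K/W
ln(r₂/r₁)/(2πk) = 2.819 ⇒ k = 0.7800/(2π·2.819) = 0.0440 W/m·K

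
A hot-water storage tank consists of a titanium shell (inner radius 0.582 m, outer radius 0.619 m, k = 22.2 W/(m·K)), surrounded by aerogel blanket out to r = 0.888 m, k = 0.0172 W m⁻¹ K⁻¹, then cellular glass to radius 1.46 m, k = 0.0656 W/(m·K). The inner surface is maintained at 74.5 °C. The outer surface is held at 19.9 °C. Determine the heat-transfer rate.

Treat each layer as a resistance in series:
  R_titanium = (1/0.582 − 1/0.619)/(4πk) = 0.1027/(4π·22.2) = 3.682×10^-4 K/W
  R_aerogel blanket = (1/0.619 − 1/0.888)/(4πk) = 0.4894/(4π·0.0172) = 2.264 K/W
  R_cellular glass = (1/0.888 − 1/1.46)/(4πk) = 0.4412/(4π·0.0656) = 0.5352 K/W
ΣR = 3.682×10^-4 + 2.264 + 0.5352 = 2.800 K/W
Q = ΔT/ΣR = (74.5 °C − 19.9 °C)/2.800 = 19.5 W

Q = 19.5 W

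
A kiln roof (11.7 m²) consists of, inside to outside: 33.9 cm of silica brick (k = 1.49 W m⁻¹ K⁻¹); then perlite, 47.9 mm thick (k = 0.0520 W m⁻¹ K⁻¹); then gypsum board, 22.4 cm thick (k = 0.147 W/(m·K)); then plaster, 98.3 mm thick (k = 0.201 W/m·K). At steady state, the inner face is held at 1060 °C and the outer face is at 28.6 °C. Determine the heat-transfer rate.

Resistance network (inner→outer):
  R_silica brick = L/(kA) = 0.339/(1.49·11.7) = 0.01945 K/W
  R_perlite = L/(kA) = 0.0479/(0.0520·11.7) = 0.07873 K/W
  R_gypsum board = L/(kA) = 0.224/(0.147·11.7) = 0.1302 K/W
  R_plaster = L/(kA) = 0.0983/(0.201·11.7) = 0.04180 K/W
ΣR = 0.01945 + 0.07873 + 0.1302 + 0.04180 = 0.2702 K/W
Q = ΔT/ΣR = (1060 °C − 28.6 °C)/0.2702 = 3820 W

Q = 3.82 kW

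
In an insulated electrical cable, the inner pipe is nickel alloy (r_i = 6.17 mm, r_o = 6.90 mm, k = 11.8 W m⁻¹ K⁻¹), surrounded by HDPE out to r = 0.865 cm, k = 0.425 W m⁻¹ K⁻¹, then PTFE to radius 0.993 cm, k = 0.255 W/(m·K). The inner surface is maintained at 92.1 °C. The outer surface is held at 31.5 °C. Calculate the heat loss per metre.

Series thermal resistances, inner to outer:
  R'_nickel alloy = ln(0.00690/0.00617)/(2πk) = 0.1118/(2π·11.8) = 0.001508 m·K/W
  R'_HDPE = ln(0.00865/0.00690)/(2πk) = 0.2260/(2π·0.425) = 0.08465 m·K/W
  R'_PTFE = ln(0.00993/0.00865)/(2πk) = 0.1380/(2π·0.255) = 0.08613 m·K/W
ΣR = 0.001508 + 0.08465 + 0.08613 = 0.1723 m·K/W
Q' = ΔT/ΣR = (92.1 °C − 31.5 °C)/0.1723 = 352 W/m

Q' = 352 W/m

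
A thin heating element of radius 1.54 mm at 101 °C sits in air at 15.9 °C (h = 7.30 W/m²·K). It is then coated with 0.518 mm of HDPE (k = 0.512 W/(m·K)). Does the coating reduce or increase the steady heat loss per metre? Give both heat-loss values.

increases: 6.01 → 7.97 W/m

Critical radius for a cylinder: r_cr = k/h = 0.0701 m = 7.01 cm.
Outer radius after coating: r₂ = 0.00154 + 5.18×10^-4 = 0.002058 m.
Since r₁ < r_cr and r₂ ≤ r_cr, the coating moves toward the maximum at r_cr — heat loss rises.
Bare: R = 1/(2πr₁h) = 14.16 m·K/W; Q = 85.1/14.16 = 6.01 W/m.
Coated: R = R_cond + R_conv = 10.68 m·K/W; Q = 85.1/10.68 = 7.97 W/m.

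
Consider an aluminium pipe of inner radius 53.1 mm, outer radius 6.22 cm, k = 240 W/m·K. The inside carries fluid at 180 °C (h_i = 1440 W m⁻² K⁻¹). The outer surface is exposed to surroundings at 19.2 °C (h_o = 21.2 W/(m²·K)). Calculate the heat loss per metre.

Treat each layer as a resistance in series:
  R'_conv,in = 1/(2πr h) = 1/(2π·0.0531·1440) = 0.002081 m·K/W
  R'_aluminium = ln(0.0622/0.0531)/(2πk) = 0.1582/(2π·240) = 1.049×10^-4 m·K/W
  R'_conv,out = 1/(2πr h) = 1/(2π·0.0622·21.2) = 0.1207 m·K/W
ΣR = 0.002081 + 1.049×10^-4 + 0.1207 = 0.1229 m·K/W
Q' = ΔT/ΣR = (180 °C − 19.2 °C)/0.1229 = 1310 W/m

Q' = 1310 W/m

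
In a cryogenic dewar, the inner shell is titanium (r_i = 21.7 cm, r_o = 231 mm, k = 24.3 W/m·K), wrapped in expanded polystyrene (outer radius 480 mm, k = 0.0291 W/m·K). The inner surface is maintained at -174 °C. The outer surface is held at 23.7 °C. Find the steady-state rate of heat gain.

Q = 32.2 W

Resistance network (inner→outer):
  R_titanium = (1/0.217 − 1/0.231)/(4πk) = 0.2793/(4π·24.3) = 9.146×10^-4 K/W
  R_expanded polystyrene = (1/0.231 − 1/0.480)/(4πk) = 2.246/(4π·0.0291) = 6.141 K/W
ΣR = 9.146×10^-4 + 6.141 = 6.142 K/W
Q = ΔT/ΣR = (-174 °C − 23.7 °C)/6.142 = -32.2 W
(Negative Q ⇒ heat flows inward; heat gain = 32.2 W.)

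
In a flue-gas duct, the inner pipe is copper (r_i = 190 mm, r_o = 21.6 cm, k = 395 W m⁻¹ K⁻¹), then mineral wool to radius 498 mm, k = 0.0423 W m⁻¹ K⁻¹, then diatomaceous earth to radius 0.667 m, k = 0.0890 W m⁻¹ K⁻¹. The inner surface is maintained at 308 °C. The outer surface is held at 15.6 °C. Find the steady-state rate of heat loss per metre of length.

Series thermal resistances, inner to outer:
  R'_copper = ln(0.216/0.190)/(2πk) = 0.1283/(2π·395) = 5.168×10^-5 m·K/W
  R'_mineral wool = ln(0.498/0.216)/(2πk) = 0.8353/(2π·0.0423) = 3.143 m·K/W
  R'_diatomaceous earth = ln(0.667/0.498)/(2πk) = 0.2922/(2π·0.0890) = 0.5225 m·K/W
ΣR = 5.168×10^-5 + 3.143 + 0.5225 = 3.666 m·K/W
Q' = ΔT/ΣR = (308 °C − 15.6 °C)/3.666 = 79.8 W/m

Q' = 79.8 W/m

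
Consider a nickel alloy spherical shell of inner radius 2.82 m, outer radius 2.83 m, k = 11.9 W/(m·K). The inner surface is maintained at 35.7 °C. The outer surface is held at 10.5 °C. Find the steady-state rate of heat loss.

Q = 3010 kW

Q = 4πk·ΔT/(1/r₁ − 1/r₂) = 4π × 11.9 × 25.2 / (1/2.82 − 1/2.83) = 3.01×10^6 W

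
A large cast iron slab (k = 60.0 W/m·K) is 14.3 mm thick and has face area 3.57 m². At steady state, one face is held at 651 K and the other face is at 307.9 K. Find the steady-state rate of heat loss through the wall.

Q = 5.14×10^6 W

Q = kA·ΔT/L = 60.0 × 3.57 × |651 K − 307.9 K| / 0.0143 = 5.14×10^6 W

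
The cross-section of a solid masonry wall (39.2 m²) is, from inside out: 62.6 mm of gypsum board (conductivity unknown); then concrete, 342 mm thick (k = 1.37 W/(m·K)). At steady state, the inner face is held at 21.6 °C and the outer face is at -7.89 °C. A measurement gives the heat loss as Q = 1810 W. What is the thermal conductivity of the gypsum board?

k = 0.161 W/m·K

ΣR = ΔT/Q = |21.6 − -7.89|/1810 = 0.01629 K/W
Known resistances:
  R_concrete = L/(kA) = 0.342/(1.37·39.2) = 0.006368 K/W
R_gypsum board = ΣR − ΣR_known = 0.01629 − 0.006368 = 0.009922 K/W
L/(kA) = 0.009922 ⇒ k = 0.0626/(0.009922·39.2) = 0.161 W/m·K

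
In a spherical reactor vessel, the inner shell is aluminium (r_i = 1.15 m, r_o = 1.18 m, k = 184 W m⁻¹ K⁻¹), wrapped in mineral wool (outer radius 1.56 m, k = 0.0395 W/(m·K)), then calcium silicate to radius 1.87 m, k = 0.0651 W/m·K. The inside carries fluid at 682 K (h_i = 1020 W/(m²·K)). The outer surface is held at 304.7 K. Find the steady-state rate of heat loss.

Resistance network (inner→outer):
  R_conv,in = 1/(4πr²h) = 1/(4π·1.15²·1020) = 5.899×10^-5 K/W
  R_aluminium = (1/1.15 − 1/1.18)/(4πk) = 0.02211/(4π·184) = 9.561×10^-6 K/W
  R_mineral wool = (1/1.18 − 1/1.56)/(4πk) = 0.2064/(4π·0.0395) = 0.4159 K/W
  R_calcium silicate = (1/1.56 − 1/1.87)/(4πk) = 0.1063/(4π·0.0651) = 0.1299 K/W
ΣR = 5.899×10^-5 + 9.561×10^-6 + 0.4159 + 0.1299 = 0.5459 K/W
Q = ΔT/ΣR = (682 K − 304.7 K)/0.5459 = 691 W

Q = 691 W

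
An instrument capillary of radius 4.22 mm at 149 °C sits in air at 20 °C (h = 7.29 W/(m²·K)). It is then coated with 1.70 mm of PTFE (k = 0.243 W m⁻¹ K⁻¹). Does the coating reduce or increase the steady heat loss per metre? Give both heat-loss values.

Critical radius for a cylinder: r_cr = k/h = 0.0333 m = 3.33 cm.
Outer radius after coating: r₂ = 0.00422 + 0.00170 = 0.00592 m.
Since r₁ < r_cr and r₂ ≤ r_cr, the coating moves toward the maximum at r_cr — heat loss rises.
Bare: R = 1/(2πr₁h) = 5.173 m·K/W; Q = 129/5.173 = 24.9 W/m.
Coated: R = R_cond + R_conv = 3.910 m·K/W; Q = 129/3.910 = 33.0 W/m.

increases: 24.9 → 33.0 W/m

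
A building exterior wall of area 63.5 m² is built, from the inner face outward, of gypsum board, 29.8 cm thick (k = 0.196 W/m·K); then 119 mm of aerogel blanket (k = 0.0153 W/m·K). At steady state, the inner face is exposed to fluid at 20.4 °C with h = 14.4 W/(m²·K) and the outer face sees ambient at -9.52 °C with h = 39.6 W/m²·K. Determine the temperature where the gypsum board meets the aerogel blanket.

Treat each layer as a resistance in series:
  R_conv,in = 1/(hA) = 1/(14.4·63.5) = 0.001094 K/W
  R_gypsum board = L/(kA) = 0.298/(0.196·63.5) = 0.02394 K/W
  R_aerogel blanket = L/(kA) = 0.119/(0.0153·63.5) = 0.1225 K/W
  R_conv,out = 1/(hA) = 1/(39.6·63.5) = 3.977×10^-4 K/W
ΣR = 0.001094 + 0.02394 + 0.1225 + 3.977×10^-4 = 0.1479 K/W
Q = ΔT/ΣR = (20.4 °C − -9.52 °C)/0.1479 = 202.3 W
From the inner boundary to the gypsum board/aerogel blanket interface, ΣR_partial = 0.02503 K/W.
T_interface = T_in − Q·ΣR_partial = 20.4 °C − (202.3)(0.02503) = 15.3 °C

T = 15.3 °C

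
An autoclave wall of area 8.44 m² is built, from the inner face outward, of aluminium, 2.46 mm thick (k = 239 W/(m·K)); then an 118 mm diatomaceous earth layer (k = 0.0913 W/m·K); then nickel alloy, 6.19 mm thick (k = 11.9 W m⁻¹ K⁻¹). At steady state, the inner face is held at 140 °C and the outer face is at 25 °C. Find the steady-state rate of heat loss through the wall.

Series thermal resistances, inner to outer:
  R_aluminium = L/(kA) = 0.00246/(239·8.44) = 1.220×10^-6 K/W
  R_diatomaceous earth = L/(kA) = 0.118/(0.0913·8.44) = 0.1531 K/W
  R_nickel alloy = L/(kA) = 0.00619/(11.9·8.44) = 6.163×10^-5 K/W
ΣR = 1.220×10^-6 + 0.1531 + 6.163×10^-5 = 0.1532 K/W
Q = ΔT/ΣR = (140 °C − 25 °C)/0.1532 = 751 W

Q = 751 W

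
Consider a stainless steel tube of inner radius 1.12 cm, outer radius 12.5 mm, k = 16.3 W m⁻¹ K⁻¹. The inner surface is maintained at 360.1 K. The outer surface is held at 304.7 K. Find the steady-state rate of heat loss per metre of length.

Q' = 51700 W/m

Q' = 2πk·ΔT/ln(r₂/r₁) = 2π × 16.3 × 55.4 / ln(0.0125/0.0112) = 51700 W/m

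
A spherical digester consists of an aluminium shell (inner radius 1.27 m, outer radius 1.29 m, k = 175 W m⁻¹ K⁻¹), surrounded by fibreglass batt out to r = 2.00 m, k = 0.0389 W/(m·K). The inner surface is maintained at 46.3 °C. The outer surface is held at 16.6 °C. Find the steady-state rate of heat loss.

Resistance network (inner→outer):
  R_aluminium = (1/1.27 − 1/1.29)/(4πk) = 0.01221/(4π·175) = 5.551×10^-6 K/W
  R_fibreglass batt = (1/1.29 − 1/2.00)/(4πk) = 0.2752/(4π·0.0389) = 0.5630 K/W
ΣR = 5.551×10^-6 + 0.5630 = 0.5630 K/W
Q = ΔT/ΣR = (46.3 °C − 16.6 °C)/0.5630 = 52.8 W

Q = 52.8 W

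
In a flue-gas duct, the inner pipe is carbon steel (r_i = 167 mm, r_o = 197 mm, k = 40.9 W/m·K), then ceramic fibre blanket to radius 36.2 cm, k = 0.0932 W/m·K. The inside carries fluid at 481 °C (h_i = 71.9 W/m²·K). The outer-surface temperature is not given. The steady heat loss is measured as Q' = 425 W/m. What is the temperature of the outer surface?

Sum the resistances:
  R'_conv,in = 1/(2πr h) = 1/(2π·0.167·71.9) = 0.01325 m·K/W
  R'_carbon steel = ln(0.197/0.167)/(2πk) = 0.1652/(2π·40.9) = 6.429×10^-4 m·K/W
  R'_ceramic fibre blanket = ln(0.362/0.197)/(2πk) = 0.6084/(2π·0.0932) = 1.039 m·K/W
ΣR = 1.053 m·K/W
ΔT = Q'·ΣR = 425 × 1.053 = 447.5 K
Heat flows outward, so T_out = T_in − ΔT = 481 − 447.5 = 33.5 °C

T_out = 33.5 °C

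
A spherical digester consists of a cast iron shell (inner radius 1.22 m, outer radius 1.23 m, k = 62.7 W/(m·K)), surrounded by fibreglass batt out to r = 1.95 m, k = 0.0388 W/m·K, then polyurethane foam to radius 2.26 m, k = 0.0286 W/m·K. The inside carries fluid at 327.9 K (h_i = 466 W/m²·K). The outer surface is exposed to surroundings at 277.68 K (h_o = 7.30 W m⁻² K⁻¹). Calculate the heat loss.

Series thermal resistances, inner to outer:
  R_conv,in = 1/(4πr²h) = 1/(4π·1.22²·466) = 1.147×10^-4 K/W
  R_cast iron = (1/1.22 − 1/1.23)/(4πk) = 0.006664/(4π·62.7) = 8.458×10^-6 K/W
  R_fibreglass batt = (1/1.23 − 1/1.95)/(4πk) = 0.3002/(4π·0.0388) = 0.6157 K/W
  R_polyurethane foam = (1/1.95 − 1/2.26)/(4πk) = 0.07034/(4π·0.0286) = 0.1957 K/W
  R_conv,out = 1/(4πr²h) = 1/(4π·2.26²·7.30) = 0.002134 K/W
ΣR = 1.147×10^-4 + 8.458×10^-6 + 0.6157 + 0.1957 + 0.002134 = 0.8137 K/W
Q = ΔT/ΣR = (327.9 K − 277.68 K)/0.8137 = 61.7 W

Q = 61.7 W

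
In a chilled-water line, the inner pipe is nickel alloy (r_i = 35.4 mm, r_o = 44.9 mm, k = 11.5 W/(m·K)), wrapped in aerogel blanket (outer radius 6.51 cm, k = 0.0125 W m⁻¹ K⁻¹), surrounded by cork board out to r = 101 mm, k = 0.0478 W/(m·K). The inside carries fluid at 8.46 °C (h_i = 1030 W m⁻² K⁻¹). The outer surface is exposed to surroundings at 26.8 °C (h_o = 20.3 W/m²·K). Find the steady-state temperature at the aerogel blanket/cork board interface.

Treat each layer as a resistance in series:
  R'_conv,in = 1/(2πr h) = 1/(2π·0.0354·1030) = 0.004365 m·K/W
  R'_nickel alloy = ln(0.0449/0.0354)/(2πk) = 0.2377/(2π·11.5) = 0.003290 m·K/W
  R'_aerogel blanket = ln(0.0651/0.0449)/(2πk) = 0.3715/(2π·0.0125) = 4.730 m·K/W
  R'_cork board = ln(0.101/0.0651)/(2πk) = 0.4392/(2π·0.0478) = 1.462 m·K/W
  R'_conv,out = 1/(2πr h) = 1/(2π·0.101·20.3) = 0.07763 m·K/W
ΣR = 0.004365 + 0.003290 + 4.730 + 1.462 + 0.07763 = 6.277 m·K/W
Q' = ΔT/ΣR = (8.46 °C − 26.8 °C)/6.277 = -2.922 W/m
From the inner boundary to the aerogel blanket/cork board interface, ΣR_partial = 4.738 m·K/W.
T_interface = T_in − Q'·ΣR_partial = 8.46 °C − (-2.922)(4.738) = 22.3 °C

T = 22.3 °C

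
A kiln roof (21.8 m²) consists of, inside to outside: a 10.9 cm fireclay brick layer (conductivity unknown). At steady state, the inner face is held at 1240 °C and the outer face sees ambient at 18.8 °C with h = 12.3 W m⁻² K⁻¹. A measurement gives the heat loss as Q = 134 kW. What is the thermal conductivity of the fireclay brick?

k = 0.929 W/m·K

ΣR = ΔT/Q = |1240 − 18.8|/1.34×10^5 = 0.009113 K/W
Known resistances:
  R_conv,out = 1/(hA) = 1/(12.3·21.8) = 0.003729 K/W
R_fireclay brick = ΣR − ΣR_known = 0.009113 − 0.003729 = 0.005384 K/W
L/(kA) = 0.005384 ⇒ k = 0.109/(0.005384·21.8) = 0.929 W/m·K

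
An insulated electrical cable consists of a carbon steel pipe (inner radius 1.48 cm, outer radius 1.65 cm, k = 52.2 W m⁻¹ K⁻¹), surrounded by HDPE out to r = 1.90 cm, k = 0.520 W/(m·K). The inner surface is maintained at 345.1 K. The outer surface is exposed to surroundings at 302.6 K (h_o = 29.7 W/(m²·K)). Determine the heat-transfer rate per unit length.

Q' = 131 W/m

Series thermal resistances, inner to outer:
  R'_carbon steel = ln(0.0165/0.0148)/(2πk) = 0.1087/(2π·52.2) = 3.315×10^-4 m·K/W
  R'_HDPE = ln(0.0190/0.0165)/(2πk) = 0.1411/(2π·0.520) = 0.04318 m·K/W
  R'_conv,out = 1/(2πr h) = 1/(2π·0.0190·29.7) = 0.2820 m·K/W
ΣR = 3.315×10^-4 + 0.04318 + 0.2820 = 0.3255 m·K/W
Q' = ΔT/ΣR = (345.1 K − 302.6 K)/0.3255 = 131 W/m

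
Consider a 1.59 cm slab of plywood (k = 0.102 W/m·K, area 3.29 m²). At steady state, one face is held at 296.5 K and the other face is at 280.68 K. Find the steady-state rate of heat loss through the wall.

Q = 334 W

Q = kA·ΔT/L = 0.102 × 3.29 × |296.5 K − 280.68 K| / 0.0159 = 334 W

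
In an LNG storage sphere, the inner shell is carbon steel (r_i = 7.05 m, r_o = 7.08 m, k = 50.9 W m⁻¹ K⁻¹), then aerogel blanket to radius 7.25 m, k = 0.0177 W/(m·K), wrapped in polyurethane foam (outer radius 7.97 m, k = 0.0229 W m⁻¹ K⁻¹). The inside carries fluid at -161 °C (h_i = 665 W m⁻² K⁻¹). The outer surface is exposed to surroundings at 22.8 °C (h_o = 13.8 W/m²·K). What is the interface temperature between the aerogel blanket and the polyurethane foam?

T = -114 °C

Series thermal resistances, inner to outer:
  R_conv,in = 1/(4πr²h) = 1/(4π·7.05²·665) = 2.408×10^-6 K/W
  R_carbon steel = (1/7.05 − 1/7.08)/(4πk) = 6.010×10^-4/(4π·50.9) = 9.397×10^-7 K/W
  R_aerogel blanket = (1/7.08 − 1/7.25)/(4πk) = 0.003312/(4π·0.0177) = 0.01489 K/W
  R_polyurethane foam = (1/7.25 − 1/7.97)/(4πk) = 0.01246/(4π·0.0229) = 0.04330 K/W
  R_conv,out = 1/(4πr²h) = 1/(4π·7.97²·13.8) = 9.078×10^-5 K/W
ΣR = 2.408×10^-6 + 9.397×10^-7 + 0.01489 + 0.04330 + 9.078×10^-5 = 0.05828 K/W
Q = ΔT/ΣR = (-161 °C − 22.8 °C)/0.05828 = -3154 W
From the inner boundary to the aerogel blanket/polyurethane foam interface, ΣR_partial = 0.01489 K/W.
T_interface = T_in − Q·ΣR_partial = -161 °C − (-3154)(0.01489) = -114 °C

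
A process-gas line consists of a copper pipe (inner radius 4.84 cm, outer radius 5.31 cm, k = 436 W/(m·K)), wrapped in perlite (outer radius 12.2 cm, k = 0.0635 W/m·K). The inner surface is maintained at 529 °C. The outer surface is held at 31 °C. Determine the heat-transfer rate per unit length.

Q' = 239 W/m

Resistance network (inner→outer):
  R'_copper = ln(0.0531/0.0484)/(2πk) = 0.09268/(2π·436) = 3.383×10^-5 m·K/W
  R'_perlite = ln(0.122/0.0531)/(2πk) = 0.8318/(2π·0.0635) = 2.085 m·K/W
ΣR = 3.383×10^-5 + 2.085 = 2.085 m·K/W
Q' = ΔT/ΣR = (529 °C − 31 °C)/2.085 = 239 W/m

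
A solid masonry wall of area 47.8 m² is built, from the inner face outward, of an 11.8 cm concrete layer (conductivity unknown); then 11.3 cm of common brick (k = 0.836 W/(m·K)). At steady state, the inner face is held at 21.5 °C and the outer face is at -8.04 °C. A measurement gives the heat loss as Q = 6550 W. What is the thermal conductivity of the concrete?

ΣR = ΔT/Q = |21.5 − -8.04|/6550 = 0.004510 K/W
Known resistances:
  R_common brick = L/(kA) = 0.113/(0.836·47.8) = 0.002828 K/W
R_concrete = ΣR − ΣR_known = 0.004510 − 0.002828 = 0.001682 K/W
L/(kA) = 0.001682 ⇒ k = 0.118/(0.001682·47.8) = 1.47 W/m·K

k = 1.47 W/m·K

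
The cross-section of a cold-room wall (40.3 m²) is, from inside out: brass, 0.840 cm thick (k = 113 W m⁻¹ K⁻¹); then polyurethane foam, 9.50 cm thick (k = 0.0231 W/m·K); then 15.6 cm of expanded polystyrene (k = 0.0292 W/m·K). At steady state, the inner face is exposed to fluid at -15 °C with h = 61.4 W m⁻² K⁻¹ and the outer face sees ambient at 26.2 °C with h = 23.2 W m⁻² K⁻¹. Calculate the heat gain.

Q = 175 W

Treat each layer as a resistance in series:
  R_conv,in = 1/(hA) = 1/(61.4·40.3) = 4.041×10^-4 K/W
  R_brass = L/(kA) = 0.00840/(113·40.3) = 1.845×10^-6 K/W
  R_polyurethane foam = L/(kA) = 0.0950/(0.0231·40.3) = 0.1020 K/W
  R_expanded polystyrene = L/(kA) = 0.156/(0.0292·40.3) = 0.1326 K/W
  R_conv,out = 1/(hA) = 1/(23.2·40.3) = 0.001070 K/W
ΣR = 4.041×10^-4 + 1.845×10^-6 + 0.1020 + 0.1326 + 0.001070 = 0.2361 K/W
Q = ΔT/ΣR = (-15 °C − 26.2 °C)/0.2361 = -175 W
(Negative Q ⇒ heat flows inward; heat gain = 175 W.)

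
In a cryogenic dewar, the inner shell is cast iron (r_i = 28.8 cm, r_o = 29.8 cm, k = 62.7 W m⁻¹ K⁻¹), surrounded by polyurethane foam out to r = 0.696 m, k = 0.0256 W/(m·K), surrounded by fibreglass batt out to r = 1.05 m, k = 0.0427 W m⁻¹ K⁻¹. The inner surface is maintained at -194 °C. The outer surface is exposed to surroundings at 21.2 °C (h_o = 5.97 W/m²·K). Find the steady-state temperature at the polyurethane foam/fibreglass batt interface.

Series thermal resistances, inner to outer:
  R_cast iron = (1/0.288 − 1/0.298)/(4πk) = 0.1165/(4π·62.7) = 1.479×10^-4 K/W
  R_polyurethane foam = (1/0.298 − 1/0.696)/(4πk) = 1.919/(4π·0.0256) = 5.965 K/W
  R_fibreglass batt = (1/0.696 − 1/1.05)/(4πk) = 0.4844/(4π·0.0427) = 0.9027 K/W
  R_conv,out = 1/(4πr²h) = 1/(4π·1.05²·5.97) = 0.01209 K/W
ΣR = 1.479×10^-4 + 5.965 + 0.9027 + 0.01209 = 6.880 K/W
Q = ΔT/ΣR = (-194 °C − 21.2 °C)/6.880 = -31.28 W
From the inner boundary to the polyurethane foam/fibreglass batt interface, ΣR_partial = 5.965 K/W.
T_interface = T_in − Q·ΣR_partial = -194 °C − (-31.28)(5.965) = -7.4 °C

T = -7.4 °C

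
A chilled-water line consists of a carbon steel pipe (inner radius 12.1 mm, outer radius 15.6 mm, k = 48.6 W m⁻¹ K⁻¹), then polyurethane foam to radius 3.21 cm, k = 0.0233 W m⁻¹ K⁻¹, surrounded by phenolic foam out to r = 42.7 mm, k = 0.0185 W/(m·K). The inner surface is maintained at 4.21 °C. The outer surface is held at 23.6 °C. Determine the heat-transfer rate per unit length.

Series thermal resistances, inner to outer:
  R'_carbon steel = ln(0.0156/0.0121)/(2πk) = 0.2541/(2π·48.6) = 8.320×10^-4 m·K/W
  R'_polyurethane foam = ln(0.0321/0.0156)/(2πk) = 0.7216/(2π·0.0233) = 4.929 m·K/W
  R'_phenolic foam = ln(0.0427/0.0321)/(2πk) = 0.2853/(2π·0.0185) = 2.455 m·K/W
ΣR = 8.320×10^-4 + 4.929 + 2.455 = 7.385 m·K/W
Q' = ΔT/ΣR = (4.21 °C − 23.6 °C)/7.385 = -2.63 W/m
(Negative Q' ⇒ heat flows inward; heat gain = 2.63 W/m.)

Q' = 2.63 W/m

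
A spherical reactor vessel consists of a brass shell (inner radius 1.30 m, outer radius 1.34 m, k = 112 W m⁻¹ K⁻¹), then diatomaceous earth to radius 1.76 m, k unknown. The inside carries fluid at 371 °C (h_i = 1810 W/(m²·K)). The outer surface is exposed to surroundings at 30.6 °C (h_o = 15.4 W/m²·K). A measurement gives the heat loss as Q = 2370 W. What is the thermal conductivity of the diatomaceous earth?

k = 0.0999 W/m·K

ΣR = ΔT/Q = |371 − 30.6|/2370 = 0.1436 K/W
Known resistances:
  R_conv,in = 1/(4πr²h) = 1/(4π·1.30²·1810) = 2.602×10^-5 K/W
  R_brass = (1/1.30 − 1/1.34)/(4πk) = 0.02296/(4π·112) = 1.631×10^-5 K/W
  R_conv,out = 1/(4πr²h) = 1/(4π·1.76²·15.4) = 0.001668 K/W
R_diatomaceous earth = ΣR − ΣR_known = 0.1436 − 0.001710 = 0.1419 K/W
(1/r₁−1/r₂)/(4πk) = 0.1419 ⇒ k = 0.1781/(4π·0.1419) = 0.0999 W/m·K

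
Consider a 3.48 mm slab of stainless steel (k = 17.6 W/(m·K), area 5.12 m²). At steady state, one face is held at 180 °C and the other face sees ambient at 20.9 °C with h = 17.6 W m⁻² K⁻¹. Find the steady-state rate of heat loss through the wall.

Q = 14.3 kW

Series thermal resistances, inner to outer:
  R_stainless steel = L/(kA) = 0.00348/(17.6·5.12) = 3.862×10^-5 K/W
  R_conv,out = 1/(hA) = 1/(17.6·5.12) = 0.01110 K/W
ΣR = 3.862×10^-5 + 0.01110 = 0.01114 K/W
Q = ΔT/ΣR = (180 °C − 20.9 °C)/0.01114 = 14300 W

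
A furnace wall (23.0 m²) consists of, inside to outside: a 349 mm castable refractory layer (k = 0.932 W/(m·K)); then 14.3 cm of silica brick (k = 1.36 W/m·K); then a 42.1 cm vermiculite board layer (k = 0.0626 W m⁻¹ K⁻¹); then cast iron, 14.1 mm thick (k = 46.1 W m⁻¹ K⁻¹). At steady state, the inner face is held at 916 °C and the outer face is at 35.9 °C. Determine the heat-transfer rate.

Q = 2.81 kW

Series thermal resistances, inner to outer:
  R_castable refractory = L/(kA) = 0.349/(0.932·23.0) = 0.01628 K/W
  R_silica brick = L/(kA) = 0.143/(1.36·23.0) = 0.004572 K/W
  R_vermiculite board = L/(kA) = 0.421/(0.0626·23.0) = 0.2924 K/W
  R_cast iron = L/(kA) = 0.0141/(46.1·23.0) = 1.330×10^-5 K/W
ΣR = 0.01628 + 0.004572 + 0.2924 + 1.330×10^-5 = 0.3133 K/W
Q = ΔT/ΣR = (916 °C − 35.9 °C)/0.3133 = 2810 W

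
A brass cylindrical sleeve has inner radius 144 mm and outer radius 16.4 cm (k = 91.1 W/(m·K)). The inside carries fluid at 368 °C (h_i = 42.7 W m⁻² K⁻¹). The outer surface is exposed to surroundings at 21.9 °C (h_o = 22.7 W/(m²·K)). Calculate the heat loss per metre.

Treat each layer as a resistance in series:
  R'_conv,in = 1/(2πr h) = 1/(2π·0.144·42.7) = 0.02588 m·K/W
  R'_brass = ln(0.164/0.144)/(2πk) = 0.1301/(2π·91.1) = 2.272×10^-4 m·K/W
  R'_conv,out = 1/(2πr h) = 1/(2π·0.164·22.7) = 0.04275 m·K/W
ΣR = 0.02588 + 2.272×10^-4 + 0.04275 = 0.06886 m·K/W
Q' = ΔT/ΣR = (368 °C − 21.9 °C)/0.06886 = 5030 W/m

Q' = 5.03 kW/m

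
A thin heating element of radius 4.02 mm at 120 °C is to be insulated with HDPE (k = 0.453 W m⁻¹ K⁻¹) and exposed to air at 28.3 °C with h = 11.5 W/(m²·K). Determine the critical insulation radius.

For a cylinder, r_cr = k_ins/h = 0.453/11.5 = 0.0394 m = 3.94 cm

r_cr = 3.94 cm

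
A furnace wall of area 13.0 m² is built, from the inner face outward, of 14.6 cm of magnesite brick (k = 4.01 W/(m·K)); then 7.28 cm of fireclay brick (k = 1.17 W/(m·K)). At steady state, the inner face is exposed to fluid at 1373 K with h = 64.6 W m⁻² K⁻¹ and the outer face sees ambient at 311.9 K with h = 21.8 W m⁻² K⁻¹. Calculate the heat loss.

Series thermal resistances, inner to outer:
  R_conv,in = 1/(hA) = 1/(64.6·13.0) = 0.001191 K/W
  R_magnesite brick = L/(kA) = 0.146/(4.01·13.0) = 0.002801 K/W
  R_fireclay brick = L/(kA) = 0.0728/(1.17·13.0) = 0.004786 K/W
  R_conv,out = 1/(hA) = 1/(21.8·13.0) = 0.003529 K/W
ΣR = 0.001191 + 0.002801 + 0.004786 + 0.003529 = 0.01231 K/W
Q = ΔT/ΣR = (1373 K − 311.9 K)/0.01231 = 86200 W

Q = 86.2 kW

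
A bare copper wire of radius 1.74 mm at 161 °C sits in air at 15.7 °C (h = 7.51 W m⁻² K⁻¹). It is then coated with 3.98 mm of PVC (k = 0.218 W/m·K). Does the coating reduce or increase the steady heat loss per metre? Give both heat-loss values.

Critical radius for a cylinder: r_cr = k/h = 0.0290 m = 2.90 cm.
Outer radius after coating: r₂ = 0.00174 + 0.00398 = 0.00572 m.
Since r₁ < r_cr and r₂ ≤ r_cr, the coating moves toward the maximum at r_cr — heat loss rises.
Bare: R = 1/(2πr₁h) = 12.18 m·K/W; Q = 145.3/12.18 = 11.9 W/m.
Coated: R = R_cond + R_conv = 4.574 m·K/W; Q = 145.3/4.574 = 31.8 W/m.

increases: 11.9 → 31.8 W/m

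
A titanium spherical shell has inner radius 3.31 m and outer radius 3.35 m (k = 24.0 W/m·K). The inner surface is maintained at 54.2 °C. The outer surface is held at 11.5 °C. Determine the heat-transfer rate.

Q = 3.57×10^6 W

Q = 4πk·ΔT/(1/r₁ − 1/r₂) = 4π × 24.0 × 42.7 / (1/3.31 − 1/3.35) = 3.57×10^6 W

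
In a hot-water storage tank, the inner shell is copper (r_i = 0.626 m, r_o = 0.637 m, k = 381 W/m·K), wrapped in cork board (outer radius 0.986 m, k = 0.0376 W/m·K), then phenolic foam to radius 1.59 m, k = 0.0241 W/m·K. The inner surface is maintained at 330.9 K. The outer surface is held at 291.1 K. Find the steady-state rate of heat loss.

Q = 16.3 W

Series thermal resistances, inner to outer:
  R_copper = (1/0.626 − 1/0.637)/(4πk) = 0.02759/(4π·381) = 5.762×10^-6 K/W
  R_cork board = (1/0.637 − 1/0.986)/(4πk) = 0.5557/(4π·0.0376) = 1.176 K/W
  R_phenolic foam = (1/0.986 − 1/1.59)/(4πk) = 0.3853/(4π·0.0241) = 1.272 K/W
ΣR = 5.762×10^-6 + 1.176 + 1.272 = 2.448 K/W
Q = ΔT/ΣR = (330.9 K − 291.1 K)/2.448 = 16.3 W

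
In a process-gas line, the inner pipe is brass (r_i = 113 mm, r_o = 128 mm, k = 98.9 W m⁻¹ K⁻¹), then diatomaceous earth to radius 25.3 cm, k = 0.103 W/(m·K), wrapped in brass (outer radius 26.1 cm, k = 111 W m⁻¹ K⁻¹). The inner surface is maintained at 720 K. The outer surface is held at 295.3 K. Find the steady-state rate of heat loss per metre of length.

Series thermal resistances, inner to outer:
  R'_brass = ln(0.128/0.113)/(2πk) = 0.1246/(2π·98.9) = 2.006×10^-4 m·K/W
  R'_diatomaceous earth = ln(0.253/0.128)/(2πk) = 0.6814/(2π·0.103) = 1.053 m·K/W
  R'_brass = ln(0.261/0.253)/(2πk) = 0.03113/(2π·111) = 4.464×10^-5 m·K/W
ΣR = 2.006×10^-4 + 1.053 + 4.464×10^-5 = 1.053 m·K/W
Q' = ΔT/ΣR = (720 K − 295.3 K)/1.053 = 403 W/m

Q' = 403 W/m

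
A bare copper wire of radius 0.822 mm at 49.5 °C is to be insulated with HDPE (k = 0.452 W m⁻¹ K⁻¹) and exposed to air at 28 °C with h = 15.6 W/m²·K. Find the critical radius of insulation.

r_cr = 2.90 cm

For a cylinder, r_cr = k_ins/h = 0.452/15.6 = 0.0290 m = 2.90 cm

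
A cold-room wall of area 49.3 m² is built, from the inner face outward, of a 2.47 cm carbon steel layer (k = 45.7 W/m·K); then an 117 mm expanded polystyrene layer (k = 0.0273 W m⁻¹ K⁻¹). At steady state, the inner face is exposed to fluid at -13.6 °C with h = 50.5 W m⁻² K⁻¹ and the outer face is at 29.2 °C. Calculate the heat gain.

Series thermal resistances, inner to outer:
  R_conv,in = 1/(hA) = 1/(50.5·49.3) = 4.017×10^-4 K/W
  R_carbon steel = L/(kA) = 0.0247/(45.7·49.3) = 1.096×10^-5 K/W
  R_expanded polystyrene = L/(kA) = 0.117/(0.0273·49.3) = 0.08693 K/W
ΣR = 4.017×10^-4 + 1.096×10^-5 + 0.08693 = 0.08734 K/W
Q = ΔT/ΣR = (-13.6 °C − 29.2 °C)/0.08734 = -490 W
(Negative Q ⇒ heat flows inward; heat gain = 490 W.)

Q = 490 W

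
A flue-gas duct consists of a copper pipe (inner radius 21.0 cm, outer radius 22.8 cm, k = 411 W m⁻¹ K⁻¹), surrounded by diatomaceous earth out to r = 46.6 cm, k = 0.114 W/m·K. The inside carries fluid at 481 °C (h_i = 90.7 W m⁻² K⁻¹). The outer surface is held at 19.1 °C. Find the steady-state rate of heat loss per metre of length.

Q' = 459 W/m

Treat each layer as a resistance in series:
  R'_conv,in = 1/(2πr h) = 1/(2π·0.210·90.7) = 0.008356 m·K/W
  R'_copper = ln(0.228/0.210)/(2πk) = 0.08224/(2π·411) = 3.185×10^-5 m·K/W
  R'_diatomaceous earth = ln(0.466/0.228)/(2πk) = 0.7148/(2π·0.114) = 0.9980 m·K/W
ΣR = 0.008356 + 3.185×10^-5 + 0.9980 = 1.006 m·K/W
Q' = ΔT/ΣR = (481 °C − 19.1 °C)/1.006 = 459 W/m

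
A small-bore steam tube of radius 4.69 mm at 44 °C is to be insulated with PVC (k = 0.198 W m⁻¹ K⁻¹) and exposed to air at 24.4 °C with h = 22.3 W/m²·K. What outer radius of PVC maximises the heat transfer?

For a cylinder, r_cr = k_ins/h = 0.198/22.3 = 0.00888 m = 0.888 cm

r_cr = 0.888 cm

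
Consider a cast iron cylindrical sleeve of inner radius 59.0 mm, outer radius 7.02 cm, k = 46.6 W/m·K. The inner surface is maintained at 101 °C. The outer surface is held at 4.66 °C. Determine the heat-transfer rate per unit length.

Q' = 162 kW/m

Q' = 2πk·ΔT/ln(r₂/r₁) = 2π × 46.6 × 96.34 / ln(0.0702/0.0590) = 1.62×10^5 W/m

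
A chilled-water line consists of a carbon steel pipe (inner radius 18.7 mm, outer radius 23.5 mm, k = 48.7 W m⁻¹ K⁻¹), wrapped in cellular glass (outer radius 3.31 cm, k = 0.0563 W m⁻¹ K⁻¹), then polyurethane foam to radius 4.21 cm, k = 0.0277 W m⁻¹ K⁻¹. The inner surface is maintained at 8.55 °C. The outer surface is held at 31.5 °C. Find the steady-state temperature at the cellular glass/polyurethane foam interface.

T = 18.0 °C

Treat each layer as a resistance in series:
  R'_carbon steel = ln(0.0235/0.0187)/(2πk) = 0.2285/(2π·48.7) = 7.467×10^-4 m·K/W
  R'_cellular glass = ln(0.0331/0.0235)/(2πk) = 0.3425/(2π·0.0563) = 0.9683 m·K/W
  R'_polyurethane foam = ln(0.0421/0.0331)/(2πk) = 0.2405/(2π·0.0277) = 1.382 m·K/W
ΣR = 7.467×10^-4 + 0.9683 + 1.382 = 2.351 m·K/W
Q' = ΔT/ΣR = (8.55 °C − 31.5 °C)/2.351 = -9.762 W/m
From the inner boundary to the cellular glass/polyurethane foam interface, ΣR_partial = 0.9690 m·K/W.
T_interface = T_in − Q'·ΣR_partial = 8.55 °C − (-9.762)(0.9690) = 18.0 °C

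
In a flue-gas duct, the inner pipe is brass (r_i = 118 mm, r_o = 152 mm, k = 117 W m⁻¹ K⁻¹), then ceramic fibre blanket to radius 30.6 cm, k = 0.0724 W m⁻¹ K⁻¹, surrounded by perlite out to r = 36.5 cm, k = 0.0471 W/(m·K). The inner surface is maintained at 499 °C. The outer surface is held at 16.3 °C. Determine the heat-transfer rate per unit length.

Series thermal resistances, inner to outer:
  R'_brass = ln(0.152/0.118)/(2πk) = 0.2532/(2π·117) = 3.444×10^-4 m·K/W
  R'_ceramic fibre blanket = ln(0.306/0.152)/(2πk) = 0.6997/(2π·0.0724) = 1.538 m·K/W
  R'_perlite = ln(0.365/0.306)/(2πk) = 0.1763/(2π·0.0471) = 0.5958 m·K/W
ΣR = 3.444×10^-4 + 1.538 + 0.5958 = 2.134 m·K/W
Q' = ΔT/ΣR = (499 °C − 16.3 °C)/2.134 = 226 W/m

Q' = 226 W/m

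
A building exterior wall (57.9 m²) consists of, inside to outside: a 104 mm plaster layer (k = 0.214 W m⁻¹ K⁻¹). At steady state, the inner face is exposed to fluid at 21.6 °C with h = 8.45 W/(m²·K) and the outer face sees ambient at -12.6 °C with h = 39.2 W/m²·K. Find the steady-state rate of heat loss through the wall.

Q = 3.14 kW

Treat each layer as a resistance in series:
  R_conv,in = 1/(hA) = 1/(8.45·57.9) = 0.002044 K/W
  R_plaster = L/(kA) = 0.104/(0.214·57.9) = 0.008393 K/W
  R_conv,out = 1/(hA) = 1/(39.2·57.9) = 4.406×10^-4 K/W
ΣR = 0.002044 + 0.008393 + 4.406×10^-4 = 0.01088 K/W
Q = ΔT/ΣR = (21.6 °C − -12.6 °C)/0.01088 = 3140 W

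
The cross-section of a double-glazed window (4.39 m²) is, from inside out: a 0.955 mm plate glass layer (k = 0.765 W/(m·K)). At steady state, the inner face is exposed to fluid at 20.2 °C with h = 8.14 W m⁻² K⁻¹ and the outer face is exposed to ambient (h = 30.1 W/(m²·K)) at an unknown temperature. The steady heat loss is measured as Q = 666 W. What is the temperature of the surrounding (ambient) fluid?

T_out = -3.67 °C

Series resistances:
  R_conv,in = 1/(hA) = 1/(8.14·4.39) = 0.02798 K/W
  R_plate glass = L/(kA) = 9.55×10^-4/(0.765·4.39) = 2.844×10^-4 K/W
  R_conv,out = 1/(hA) = 1/(30.1·4.39) = 0.007568 K/W
ΣR = 0.03584 K/W
ΔT = Q·ΣR = 666 × 0.03584 = 23.87 K
Heat flows outward, so T_out = T_in − ΔT = 20.2 − 23.87 = -3.67 °C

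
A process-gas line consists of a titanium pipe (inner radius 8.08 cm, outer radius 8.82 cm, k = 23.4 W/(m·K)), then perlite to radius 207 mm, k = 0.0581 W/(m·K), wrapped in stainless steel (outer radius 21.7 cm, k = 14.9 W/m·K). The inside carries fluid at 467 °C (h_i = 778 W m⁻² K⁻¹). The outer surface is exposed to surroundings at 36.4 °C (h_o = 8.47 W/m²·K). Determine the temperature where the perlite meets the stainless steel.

T = 51.9 °C

Resistance network (inner→outer):
  R'_conv,in = 1/(2πr h) = 1/(2π·0.0808·778) = 0.002532 m·K/W
  R'_titanium = ln(0.0882/0.0808)/(2πk) = 0.08763/(2π·23.4) = 5.960×10^-4 m·K/W
  R'_perlite = ln(0.207/0.0882)/(2πk) = 0.8531/(2π·0.0581) = 2.337 m·K/W
  R'_stainless steel = ln(0.217/0.207)/(2πk) = 0.04718/(2π·14.9) = 5.039×10^-4 m·K/W
  R'_conv,out = 1/(2πr h) = 1/(2π·0.217·8.47) = 0.08659 m·K/W
ΣR = 0.002532 + 5.960×10^-4 + 2.337 + 5.039×10^-4 + 0.08659 = 2.427 m·K/W
Q' = ΔT/ΣR = (467 °C − 36.4 °C)/2.427 = 177.4 W/m
From the inner boundary to the perlite/stainless steel interface, ΣR_partial = 2.340 m·K/W.
T_interface = T_in − Q'·ΣR_partial = 467 °C − (177.4)(2.340) = 51.9 °C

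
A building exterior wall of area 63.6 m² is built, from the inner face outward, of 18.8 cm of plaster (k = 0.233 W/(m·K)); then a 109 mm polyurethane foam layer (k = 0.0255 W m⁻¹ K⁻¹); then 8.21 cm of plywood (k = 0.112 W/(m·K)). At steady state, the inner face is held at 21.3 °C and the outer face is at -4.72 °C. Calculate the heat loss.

Q = 285 W

Resistance network (inner→outer):
  R_plaster = L/(kA) = 0.188/(0.233·63.6) = 0.01269 K/W
  R_polyurethane foam = L/(kA) = 0.109/(0.0255·63.6) = 0.06721 K/W
  R_plywood = L/(kA) = 0.0821/(0.112·63.6) = 0.01153 K/W
ΣR = 0.01269 + 0.06721 + 0.01153 = 0.09143 K/W
Q = ΔT/ΣR = (21.3 °C − -4.72 °C)/0.09143 = 285 W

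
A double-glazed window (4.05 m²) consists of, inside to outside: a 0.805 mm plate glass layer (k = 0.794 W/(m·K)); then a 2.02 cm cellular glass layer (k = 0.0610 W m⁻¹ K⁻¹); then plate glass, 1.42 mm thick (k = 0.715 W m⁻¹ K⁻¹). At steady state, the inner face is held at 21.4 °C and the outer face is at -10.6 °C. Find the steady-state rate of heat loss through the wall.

Q = 388 W

Resistance network (inner→outer):
  R_plate glass = L/(kA) = 8.05×10^-4/(0.794·4.05) = 2.503×10^-4 K/W
  R_cellular glass = L/(kA) = 0.0202/(0.0610·4.05) = 0.08176 K/W
  R_plate glass = L/(kA) = 0.00142/(0.715·4.05) = 4.904×10^-4 K/W
ΣR = 2.503×10^-4 + 0.08176 + 4.904×10^-4 = 0.08250 K/W
Q = ΔT/ΣR = (21.4 °C − -10.6 °C)/0.08250 = 388 W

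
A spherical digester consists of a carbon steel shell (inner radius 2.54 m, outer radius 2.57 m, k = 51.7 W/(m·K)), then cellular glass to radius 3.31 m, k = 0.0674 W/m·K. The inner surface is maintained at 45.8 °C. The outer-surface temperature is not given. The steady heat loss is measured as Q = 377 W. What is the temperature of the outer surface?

Sum the resistances:
  R_carbon steel = (1/2.54 − 1/2.57)/(4πk) = 0.004596/(4π·51.7) = 7.074×10^-6 K/W
  R_cellular glass = (1/2.57 − 1/3.31)/(4πk) = 0.08699/(4π·0.0674) = 0.1027 K/W
ΣR = 0.1027 K/W
ΔT = Q·ΣR = 377 × 0.1027 = 38.72 K
Heat flows outward, so T_out = T_in − ΔT = 45.8 − 38.72 = 7.08 °C

T_out = 7.08 °C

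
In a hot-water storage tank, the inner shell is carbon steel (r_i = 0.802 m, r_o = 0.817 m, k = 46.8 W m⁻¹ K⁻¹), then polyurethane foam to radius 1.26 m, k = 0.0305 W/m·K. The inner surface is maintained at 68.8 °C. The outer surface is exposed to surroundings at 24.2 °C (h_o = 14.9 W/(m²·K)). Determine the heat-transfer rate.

Q = 39.6 W

Treat each layer as a resistance in series:
  R_carbon steel = (1/0.802 − 1/0.817)/(4πk) = 0.02289/(4π·46.8) = 3.893×10^-5 K/W
  R_polyurethane foam = (1/0.817 − 1/1.26)/(4πk) = 0.4303/(4π·0.0305) = 1.123 K/W
  R_conv,out = 1/(4πr²h) = 1/(4π·1.26²·14.9) = 0.003364 K/W
ΣR = 3.893×10^-5 + 1.123 + 0.003364 = 1.126 K/W
Q = ΔT/ΣR = (68.8 °C − 24.2 °C)/1.126 = 39.6 W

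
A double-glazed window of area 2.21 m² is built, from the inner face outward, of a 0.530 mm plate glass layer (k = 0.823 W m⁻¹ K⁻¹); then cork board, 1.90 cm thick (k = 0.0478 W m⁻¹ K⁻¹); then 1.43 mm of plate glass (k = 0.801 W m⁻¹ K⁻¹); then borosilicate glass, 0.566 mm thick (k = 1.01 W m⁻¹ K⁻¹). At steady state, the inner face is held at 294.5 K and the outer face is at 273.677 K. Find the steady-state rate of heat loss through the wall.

Q = 115 W

Treat each layer as a resistance in series:
  R_plate glass = L/(kA) = 5.30×10^-4/(0.823·2.21) = 2.914×10^-4 K/W
  R_cork board = L/(kA) = 0.0190/(0.0478·2.21) = 0.1799 K/W
  R_plate glass = L/(kA) = 0.00143/(0.801·2.21) = 8.078×10^-4 K/W
  R_borosilicate glass = L/(kA) = 5.66×10^-4/(1.01·2.21) = 2.536×10^-4 K/W
ΣR = 2.914×10^-4 + 0.1799 + 8.078×10^-4 + 2.536×10^-4 = 0.1813 K/W
Q = ΔT/ΣR = (294.5 K − 273.677 K)/0.1813 = 115 W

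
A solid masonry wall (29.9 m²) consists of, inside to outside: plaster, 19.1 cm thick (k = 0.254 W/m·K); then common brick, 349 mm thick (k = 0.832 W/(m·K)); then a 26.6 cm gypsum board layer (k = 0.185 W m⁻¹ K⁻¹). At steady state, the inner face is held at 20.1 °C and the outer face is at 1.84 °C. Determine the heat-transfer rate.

Resistance network (inner→outer):
  R_plaster = L/(kA) = 0.191/(0.254·29.9) = 0.02515 K/W
  R_common brick = L/(kA) = 0.349/(0.832·29.9) = 0.01403 K/W
  R_gypsum board = L/(kA) = 0.266/(0.185·29.9) = 0.04809 K/W
ΣR = 0.02515 + 0.01403 + 0.04809 = 0.08727 K/W
Q = ΔT/ΣR = (20.1 °C − 1.84 °C)/0.08727 = 209 W

Q = 209 W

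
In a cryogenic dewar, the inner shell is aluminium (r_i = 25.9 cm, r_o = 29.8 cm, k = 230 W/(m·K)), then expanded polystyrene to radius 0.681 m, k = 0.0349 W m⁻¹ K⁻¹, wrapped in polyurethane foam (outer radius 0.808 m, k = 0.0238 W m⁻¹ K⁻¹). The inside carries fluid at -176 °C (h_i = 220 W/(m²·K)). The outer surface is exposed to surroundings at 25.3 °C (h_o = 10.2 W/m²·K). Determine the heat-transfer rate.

Q = 39.5 W

Resistance network (inner→outer):
  R_conv,in = 1/(4πr²h) = 1/(4π·0.259²·220) = 0.005392 K/W
  R_aluminium = (1/0.259 − 1/0.298)/(4πk) = 0.5053/(4π·230) = 1.748×10^-4 K/W
  R_expanded polystyrene = (1/0.298 − 1/0.681)/(4πk) = 1.887/(4π·0.0349) = 4.303 K/W
  R_polyurethane foam = (1/0.681 − 1/0.808)/(4πk) = 0.2308/(4π·0.0238) = 0.7717 K/W
  R_conv,out = 1/(4πr²h) = 1/(4π·0.808²·10.2) = 0.01195 K/W
ΣR = 0.005392 + 1.748×10^-4 + 4.303 + 0.7717 + 0.01195 = 5.092 K/W
Q = ΔT/ΣR = (-176 °C − 25.3 °C)/5.092 = -39.5 W
(Negative Q ⇒ heat flows inward; heat gain = 39.5 W.)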